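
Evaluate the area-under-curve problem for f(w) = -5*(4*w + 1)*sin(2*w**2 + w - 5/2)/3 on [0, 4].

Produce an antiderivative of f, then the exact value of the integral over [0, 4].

Antiderivative: F(w) = 5*cos(2*w**2 + w - 5/2)/3; value = 5*cos(67/2)/3 - 5*cos(5/2)/3

The substitution u = 2*w**2 + w - 5/2 works: f is exactly (dF/du)*(du/dw) for that inner function.
F(w) = 5*cos(2*w**2 + w - 5/2)/3 is an antiderivative of f.
Check: d/dw[5*cos(2*w**2 + w - 5/2)/3] = -20*w*sin(2*w**2 + w - 5/2)/3 - 5*sin(2*w**2 + w - 5/2)/3, which equals f(w).
F(4) = 5*cos(67/2)/3; F(0) = 5*cos(5/2)/3.
Integral = F(4) - F(0) = 5*cos(67/2)/3 - 5*cos(5/2)/3.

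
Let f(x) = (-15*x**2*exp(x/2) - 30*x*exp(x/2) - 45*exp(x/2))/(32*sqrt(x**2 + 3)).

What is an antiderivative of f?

An antiderivative is F(x) = -15*sqrt(x**2 + 3)*exp(x/2)/16.

Recognize the product-rule pattern: f = u'v + uv' with u = -15*sqrt(x**2 + 3)/16, v = exp(x/2), so integration by parts undoes it.
Check: d/dx[-15*sqrt(x**2 + 3)*exp(x/2)/16] = (-15*x**2*exp(x/2) - 30*x*exp(x/2) - 45*exp(x/2))/(32*sqrt(x**2 + 3)) = f(x).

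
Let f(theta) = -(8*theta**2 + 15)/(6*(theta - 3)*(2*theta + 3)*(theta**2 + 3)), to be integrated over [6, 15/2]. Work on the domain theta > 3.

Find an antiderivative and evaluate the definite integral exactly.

Antiderivative: F(theta) = -(406*log(theta - 3) - 352*log(theta + 3/2) - 27*log(theta**2 + 3) + 90*sqrt(3)*atan(sqrt(3)*theta/3))/3024; value = -22*log(15/2)/189 - 29*log(9/2)/216 - 5*sqrt(3)*atan(5*sqrt(3)/2)/168 - log(39)/112 + log(237/4)/112 + 5*sqrt(3)*atan(2*sqrt(3))/168 + 29*log(3)/216 + 22*log(9)/189

Factor the denominator (6*(theta - 3)*(2*theta + 3)*(theta**2 + 3)) and decompose: f = (theta - 5)/(56*(theta**2 + 3)) + 44/(189*(2*theta + 3)) - 29/(216*(theta - 3)); each piece integrates to a log, atan, or power term.
F(theta) = -(406*log(theta - 3) - 352*log(theta + 3/2) - 27*log(theta**2 + 3) + 90*sqrt(3)*atan(sqrt(3)*theta/3))/3024 is an antiderivative of f.
Check: d/dtheta[-(406*log(theta - 3) - 352*log(theta + 3/2) - 27*log(theta**2 + 3) + 90*sqrt(3)*atan(sqrt(3)*theta/3))/3024] = (-8*theta**2 - 15)/(12*theta**4 - 18*theta**3 - 18*theta**2 - 54*theta - 162), which equals f(theta).
F(15/2) = -29*log(9/2)/216 - 5*sqrt(3)*atan(5*sqrt(3)/2)/168 + log(237/4)/112 + 22*log(9)/189; F(6) = -29*log(3)/216 - 5*sqrt(3)*atan(2*sqrt(3))/168 + log(39)/112 + 22*log(15/2)/189.
Integral = F(15/2) - F(6) = -22*log(15/2)/189 - 29*log(9/2)/216 - 5*sqrt(3)*atan(5*sqrt(3)/2)/168 - log(39)/112 + log(237/4)/112 + 5*sqrt(3)*atan(2*sqrt(3))/168 + 29*log(3)/216 + 22*log(9)/189.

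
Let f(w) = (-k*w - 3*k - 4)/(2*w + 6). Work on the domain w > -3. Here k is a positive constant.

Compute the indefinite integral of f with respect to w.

F(w) = -k*w/2 - 2*log(2*w + 6) + C

Any candidate F(w) must reproduce f(w) exactly when differentiated.
Check: d/dw[-k*w/2 - 2*log(2*w + 6)] = (-k*w - 3*k - 4)/(2*w + 6) = f(w).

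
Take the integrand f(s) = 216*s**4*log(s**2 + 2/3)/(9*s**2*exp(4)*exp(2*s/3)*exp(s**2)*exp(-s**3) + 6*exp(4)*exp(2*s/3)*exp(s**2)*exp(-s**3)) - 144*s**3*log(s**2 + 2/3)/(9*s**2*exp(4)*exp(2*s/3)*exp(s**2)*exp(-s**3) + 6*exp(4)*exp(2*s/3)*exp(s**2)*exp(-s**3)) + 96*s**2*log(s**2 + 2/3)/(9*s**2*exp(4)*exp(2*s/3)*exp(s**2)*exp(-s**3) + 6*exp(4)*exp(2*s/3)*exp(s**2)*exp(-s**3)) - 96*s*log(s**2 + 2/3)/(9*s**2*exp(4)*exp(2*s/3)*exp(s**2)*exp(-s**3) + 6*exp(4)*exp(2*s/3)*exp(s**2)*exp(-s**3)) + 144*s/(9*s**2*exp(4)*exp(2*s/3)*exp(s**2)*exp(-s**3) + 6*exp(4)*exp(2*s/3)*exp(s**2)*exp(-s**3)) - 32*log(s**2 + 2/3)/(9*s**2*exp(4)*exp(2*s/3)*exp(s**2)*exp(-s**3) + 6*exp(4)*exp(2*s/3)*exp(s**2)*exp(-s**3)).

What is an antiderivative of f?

An antiderivative is F(s) = 8*exp(-4)*exp(-2*s/3)*exp(-s**2)*exp(s**3)*log(s**2 + 2/3).

f has the shape u'v + uv' for u = 8*exp(s**3 - s**2 - 2*s/3 - 4) and v = log(s**2 + 2/3) — it is the derivative of the product u*v.
Check: d/ds[8*exp(-4)*exp(-2*s/3)*exp(-s**2)*exp(s**3)*log(s**2 + 2/3)] = (216*s**4*exp(s**3)*log(s**2 + 2/3) - 144*s**3*exp(s**3)*log(s**2 + 2/3) + 96*s**2*exp(s**3)*log(s**2 + 2/3) - 96*s*exp(s**3)*log(s**2 + 2/3) + 144*s*exp(s**3) - 32*exp(s**3)*log(s**2 + 2/3))/(9*s**2*exp(4)*exp(2*s/3)*exp(s**2) + 6*exp(4)*exp(2*s/3)*exp(s**2)), which equals f(s).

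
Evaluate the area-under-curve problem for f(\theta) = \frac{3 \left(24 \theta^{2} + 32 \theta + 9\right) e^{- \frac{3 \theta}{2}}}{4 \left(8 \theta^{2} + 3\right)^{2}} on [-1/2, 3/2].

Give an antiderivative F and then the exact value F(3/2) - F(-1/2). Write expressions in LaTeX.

Recognize the product-rule pattern: f = u'v + uv' with u = - \frac{3}{4 \left(4 \theta^{2} + \frac{3}{2}\right)}, v = e^{- \frac{3 \theta}{2}}, so integration by parts undoes it.
F(\theta) = - \frac{3}{16 \theta^{2} e^{\frac{3 \theta}{2}} + 6 e^{\frac{3 \theta}{2}}} is an antiderivative of f.
Check: d/d\theta[- \frac{3}{16 \theta^{2} e^{\frac{3 \theta}{2}} + 6 e^{\frac{3 \theta}{2}}}] = \frac{72 \theta^{2} + 96 \theta + 27}{256 \theta^{4} e^{\frac{3 \theta}{2}} + 192 \theta^{2} e^{\frac{3 \theta}{2}} + 36 e^{\frac{3 \theta}{2}}}, which equals f(\theta).
F(3/2) = - \frac{1}{14 e^{\frac{9}{4}}}; F(-1/2) = - \frac{3 e^{\frac{3}{4}}}{10}.
Integral = F(3/2) - F(-1/2) = - \frac{1}{14 e^{\frac{9}{4}}} + \frac{3 e^{\frac{3}{4}}}{10}.

Antiderivative: F(\theta) = - \frac{3}{16 \theta^{2} e^{\frac{3 \theta}{2}} + 6 e^{\frac{3 \theta}{2}}}; value = - \frac{1}{14 e^{\frac{9}{4}}} + \frac{3 e^{\frac{3}{4}}}{10}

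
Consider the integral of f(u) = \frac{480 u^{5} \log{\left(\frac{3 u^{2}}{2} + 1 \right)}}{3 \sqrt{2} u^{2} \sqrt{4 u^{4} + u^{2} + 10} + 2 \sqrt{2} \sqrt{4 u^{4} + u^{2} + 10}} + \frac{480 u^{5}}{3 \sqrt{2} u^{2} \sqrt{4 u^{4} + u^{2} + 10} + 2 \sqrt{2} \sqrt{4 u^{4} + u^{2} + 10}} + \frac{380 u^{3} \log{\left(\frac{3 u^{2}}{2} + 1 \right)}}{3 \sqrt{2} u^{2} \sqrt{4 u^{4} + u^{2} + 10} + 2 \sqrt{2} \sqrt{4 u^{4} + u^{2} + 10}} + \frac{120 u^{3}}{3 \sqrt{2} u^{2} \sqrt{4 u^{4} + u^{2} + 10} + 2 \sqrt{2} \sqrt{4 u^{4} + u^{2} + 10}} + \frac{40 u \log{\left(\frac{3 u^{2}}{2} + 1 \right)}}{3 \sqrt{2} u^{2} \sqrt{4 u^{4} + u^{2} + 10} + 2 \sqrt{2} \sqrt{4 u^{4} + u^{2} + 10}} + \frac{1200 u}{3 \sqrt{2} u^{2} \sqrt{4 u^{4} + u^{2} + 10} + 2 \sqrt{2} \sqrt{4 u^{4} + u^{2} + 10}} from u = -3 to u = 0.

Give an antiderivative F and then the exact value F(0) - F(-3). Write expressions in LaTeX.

Antiderivative: F(u) = 20 \sqrt{2 u^{4} + \frac{u^{2}}{2} + 5} \log{\left(\frac{3 u^{2}}{2} + 1 \right)}; value = - 70 \sqrt{14} \log{\left(\frac{29}{2} \right)}

f has the shape v'r + vr' for v = 20 \sqrt{2 u^{4} + \frac{u^{2}}{2} + 5} and r = \log{\left(\frac{3 u^{2}}{2} + 1 \right)} — it is the derivative of the product v*r.
F(u) = 20 \sqrt{2 u^{4} + \frac{u^{2}}{2} + 5} \log{\left(\frac{3 u^{2}}{2} + 1 \right)} is an antiderivative of f.
Check: d/du[20 \sqrt{2 u^{4} + \frac{u^{2}}{2} + 5} \log{\left(\frac{3 u^{2}}{2} + 1 \right)}] = \frac{480 u^{5} \log{\left(\frac{3 u^{2}}{2} + 1 \right)} + 480 u^{5} + 380 u^{3} \log{\left(\frac{3 u^{2}}{2} + 1 \right)} + 120 u^{3} + 40 u \log{\left(\frac{3 u^{2}}{2} + 1 \right)} + 1200 u}{3 \sqrt{2} u^{2} \sqrt{4 u^{4} + u^{2} + 10} + 2 \sqrt{2} \sqrt{4 u^{4} + u^{2} + 10}}, which equals f(u).
F(0) = 0; F(-3) = 70 \sqrt{14} \log{\left(\frac{29}{2} \right)}.
Integral = F(0) - F(-3) = - 70 \sqrt{14} \log{\left(\frac{29}{2} \right)}.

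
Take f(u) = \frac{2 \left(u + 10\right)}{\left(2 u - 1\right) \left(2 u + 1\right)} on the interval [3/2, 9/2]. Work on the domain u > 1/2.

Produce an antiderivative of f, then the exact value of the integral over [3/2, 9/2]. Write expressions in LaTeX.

Antiderivative: F(u) = \frac{21 \log{\left(u - \frac{1}{2} \right)} - 19 \log{\left(u + \frac{1}{2} \right)}}{4}; value = - \frac{19 \log{\left(5 \right)}}{4} + \frac{19 \log{\left(2 \right)}}{4} + \frac{21 \log{\left(4 \right)}}{4}

Factor the denominator (\left(2 u - 1\right) \left(2 u + 1\right)) and decompose: f = - \frac{19}{2 \left(2 u + 1\right)} + \frac{21}{2 \left(2 u - 1\right)}; each piece integrates to a log, atan, or power term.
F(u) = \frac{21 \log{\left(u - \frac{1}{2} \right)} - 19 \log{\left(u + \frac{1}{2} \right)}}{4} is an antiderivative of f.
Check: d/du[\frac{21 \log{\left(u - \frac{1}{2} \right)} - 19 \log{\left(u + \frac{1}{2} \right)}}{4}] = \frac{2 u + 20}{4 u^{2} - 1}, which equals f(u).
F(9/2) = - \frac{19 \log{\left(5 \right)}}{4} + \frac{21 \log{\left(4 \right)}}{4}; F(3/2) = - \frac{19 \log{\left(2 \right)}}{4}.
Integral = F(9/2) - F(3/2) = - \frac{19 \log{\left(5 \right)}}{4} + \frac{19 \log{\left(2 \right)}}{4} + \frac{21 \log{\left(4 \right)}}{4}.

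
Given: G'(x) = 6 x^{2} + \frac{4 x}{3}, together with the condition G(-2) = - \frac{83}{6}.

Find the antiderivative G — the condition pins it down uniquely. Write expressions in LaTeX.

G(x) = 2 x^{3} + \frac{2 x^{2}}{3} - \frac{1}{2}

The integrand splits into summands that can be handled one at a time.
A general antiderivative is 2 x^{3} + \frac{2 x^{2}}{3} - \frac{5}{2} + C.
The condition gives C = - \frac{83}{6} - (- \frac{95}{6}) = 2.
So G(x) = 2 x^{3} + \frac{2 x^{2}}{3} - \frac{1}{2}.
Check: d/dx[2 x^{3} + \frac{2 x^{2}}{3} - \frac{1}{2}] = 6 x^{2} + \frac{4 x}{3} = G'(x).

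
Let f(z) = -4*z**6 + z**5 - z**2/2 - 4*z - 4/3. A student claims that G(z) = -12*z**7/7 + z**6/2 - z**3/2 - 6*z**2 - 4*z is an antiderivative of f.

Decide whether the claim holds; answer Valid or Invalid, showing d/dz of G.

Invalid: d/dz[G] - f = -8*z**6 + 2*z**5 - z**2 - 8*z - 8/3, which is not 0.

d/dz[G] = -12*z**6 + 3*z**5 - 3*z**2/2 - 12*z - 4
d/dz[G] - f(z) = -8*z**6 + 2*z**5 - z**2 - 8*z - 8/3 != 0.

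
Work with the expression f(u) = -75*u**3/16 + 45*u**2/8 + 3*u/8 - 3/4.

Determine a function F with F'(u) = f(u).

f matches the chain-rule pattern g'(h)*h' with inner function h(u) = 5*u**2/4 - u - 1/2; substituting w = h(u) collapses the integral.
Check: d/du[-3*(5*u**2 - 4*u - 2)**2/64] = -75*u**3/16 + 45*u**2/8 + 3*u/8 - 3/4 = f(u).

An antiderivative is F(u) = -3*(5*u**2 - 4*u - 2)**2/64.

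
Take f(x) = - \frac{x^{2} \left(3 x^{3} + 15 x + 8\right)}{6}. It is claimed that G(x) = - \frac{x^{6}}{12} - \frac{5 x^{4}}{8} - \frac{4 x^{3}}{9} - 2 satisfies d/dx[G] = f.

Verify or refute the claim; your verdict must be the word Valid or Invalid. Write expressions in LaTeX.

Valid. The derivative of G reproduces f.

d/dx[G] = - \frac{x^{5}}{2} - \frac{5 x^{3}}{2} - \frac{4 x^{2}}{3}
This equals f(x) exactly, so the claim holds.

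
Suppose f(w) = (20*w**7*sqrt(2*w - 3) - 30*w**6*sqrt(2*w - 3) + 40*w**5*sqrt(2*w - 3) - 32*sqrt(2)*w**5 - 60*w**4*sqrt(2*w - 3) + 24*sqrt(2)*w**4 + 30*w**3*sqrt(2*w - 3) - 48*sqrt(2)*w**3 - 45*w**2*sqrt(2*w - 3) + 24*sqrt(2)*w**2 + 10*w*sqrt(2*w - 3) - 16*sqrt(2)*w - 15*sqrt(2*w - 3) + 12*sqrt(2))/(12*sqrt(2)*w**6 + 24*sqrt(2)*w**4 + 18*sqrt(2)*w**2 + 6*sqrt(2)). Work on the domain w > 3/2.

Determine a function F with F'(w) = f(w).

Check any antiderivative F(w) by computing F'(w) and comparing it with f(w).
Check: d/dw[2*(w - 3/2)**(5/2)/3 - 2*log(w**4 + w**2 + 1/2)/3 + 2*atan(w)] = (20*w**7*sqrt(2*w - 3) - 30*w**6*sqrt(2*w - 3) + 40*w**5*sqrt(2*w - 3) - 32*sqrt(2)*w**5 - 60*w**4*sqrt(2*w - 3) + 24*sqrt(2)*w**4 + 30*w**3*sqrt(2*w - 3) - 48*sqrt(2)*w**3 - 45*w**2*sqrt(2*w - 3) + 24*sqrt(2)*w**2 + 10*w*sqrt(2*w - 3) - 16*sqrt(2)*w - 15*sqrt(2*w - 3) + 12*sqrt(2))/(12*sqrt(2)*w**6 + 24*sqrt(2)*w**4 + 18*sqrt(2)*w**2 + 6*sqrt(2)) = f(w).

An antiderivative is F(w) = 2*(w - 3/2)**(5/2)/3 - 2*log(w**4 + w**2 + 1/2)/3 + 2*atan(w).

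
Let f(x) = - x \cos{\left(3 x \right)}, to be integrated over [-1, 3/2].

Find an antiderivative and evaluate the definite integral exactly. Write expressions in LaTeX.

Differentiate the proposed F(x) back; it has to land on f(x) exactly.
F(x) = - \frac{x \sin{\left(3 x \right)}}{3} - \frac{\cos{\left(3 x \right)}}{9} is an antiderivative of f.
Check: d/dx[- \frac{x \sin{\left(3 x \right)}}{3} - \frac{\cos{\left(3 x \right)}}{9}] = - x \cos{\left(3 x \right)} = f(x).
F(3/2) = - \frac{\cos{\left(\frac{9}{2} \right)}}{9} - \frac{\sin{\left(\frac{9}{2} \right)}}{2}; F(-1) = - \frac{\sin{\left(3 \right)}}{3} - \frac{\cos{\left(3 \right)}}{9}.
Integral = F(3/2) - F(-1) = \frac{\cos{\left(3 \right)}}{9} - \frac{\cos{\left(\frac{9}{2} \right)}}{9} + \frac{\sin{\left(3 \right)}}{3} - \frac{\sin{\left(\frac{9}{2} \right)}}{2}.

Antiderivative: F(x) = - \frac{x \sin{\left(3 x \right)}}{3} - \frac{\cos{\left(3 x \right)}}{9}; value = \frac{\cos{\left(3 \right)}}{9} - \frac{\cos{\left(\frac{9}{2} \right)}}{9} + \frac{\sin{\left(3 \right)}}{3} - \frac{\sin{\left(\frac{9}{2} \right)}}{2}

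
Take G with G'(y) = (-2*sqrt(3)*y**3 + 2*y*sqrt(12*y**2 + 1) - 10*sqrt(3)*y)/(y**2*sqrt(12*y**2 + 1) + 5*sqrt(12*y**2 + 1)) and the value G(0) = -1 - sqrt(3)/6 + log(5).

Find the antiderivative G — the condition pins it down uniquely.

Recover the given G'(y) by differentiating a candidate G(y); any mismatch rules it out.
A general antiderivative is -sqrt(4*y**2 + 1/3)/2 + log(y**2 + 5) + C.
The condition gives C = -1 - sqrt(3)/6 + log(5) - (-sqrt(3)/6 + log(5)) = -1.
So G(y) = -sqrt(4*y**2 + 1/3)/2 + log(y**2 + 5) - 1.
Check: d/dy[-sqrt(4*y**2 + 1/3)/2 + log(y**2 + 5) - 1] = (-2*sqrt(3)*y**3 + 2*y*sqrt(12*y**2 + 1) - 10*sqrt(3)*y)/(y**2*sqrt(12*y**2 + 1) + 5*sqrt(12*y**2 + 1)) = G'(y).

G(y) = -sqrt(4*y**2 + 1/3)/2 + log(y**2 + 5) - 1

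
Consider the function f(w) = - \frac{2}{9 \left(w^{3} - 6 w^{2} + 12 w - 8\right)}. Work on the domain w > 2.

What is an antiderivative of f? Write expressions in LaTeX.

An antiderivative is F(w) = \frac{1}{9 \left(w - 2\right)^{2}}.

A candidate is checked by its d/dw: the result must match f(w).
Check: d/dw[\frac{1}{9 \left(w - 2\right)^{2}}] = - \frac{2}{9 w^{3} - 54 w^{2} + 108 w - 72}, which equals f(w).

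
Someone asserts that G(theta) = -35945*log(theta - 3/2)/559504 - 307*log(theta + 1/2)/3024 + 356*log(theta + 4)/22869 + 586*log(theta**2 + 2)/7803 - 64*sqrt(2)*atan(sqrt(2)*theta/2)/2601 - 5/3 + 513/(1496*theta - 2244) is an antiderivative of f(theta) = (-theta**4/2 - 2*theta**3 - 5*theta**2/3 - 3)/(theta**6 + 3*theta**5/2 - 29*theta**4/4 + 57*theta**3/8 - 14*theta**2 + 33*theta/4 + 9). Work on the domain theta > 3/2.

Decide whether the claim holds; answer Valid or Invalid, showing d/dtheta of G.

Valid: G'(theta) = f(theta).

d/dtheta[G] = (-12*theta**4 - 48*theta**3 - 40*theta**2 - 72)/(24*theta**6 + 36*theta**5 - 174*theta**4 + 171*theta**3 - 336*theta**2 + 198*theta + 216)
This equals f(theta) exactly, so the claim holds.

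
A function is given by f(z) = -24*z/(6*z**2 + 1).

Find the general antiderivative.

F(z) = -2*log(2*z**2 + 1/3) + C

f matches the chain-rule pattern g'(h)*h' with inner function h(z) = 2*z**2 + 1/3; substituting u = h(z) collapses the integral.
Check: d/dz[-2*log(2*z**2 + 1/3)] = -24*z/(6*z**2 + 1) = f(z).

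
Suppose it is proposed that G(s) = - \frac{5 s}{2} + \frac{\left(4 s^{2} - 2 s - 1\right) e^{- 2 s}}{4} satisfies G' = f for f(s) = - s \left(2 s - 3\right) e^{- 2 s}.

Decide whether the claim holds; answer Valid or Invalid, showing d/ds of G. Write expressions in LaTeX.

d/ds[G] = \frac{\left(- 4 s^{2} + 6 s - 5 e^{2 s}\right) e^{- 2 s}}{2}
d/ds[G] - f(s) = - \frac{5}{2} != 0.

Invalid: d/ds[G] - f = - \frac{5}{2}, which is not 0.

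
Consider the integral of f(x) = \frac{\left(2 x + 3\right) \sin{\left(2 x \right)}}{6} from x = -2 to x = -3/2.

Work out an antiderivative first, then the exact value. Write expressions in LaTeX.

For F(x) to be correct the identity F'(x) - f(x) = 0 must hold.
F(x) = \frac{- 2 x \cos{\left(2 x \right)} + \sin{\left(2 x \right)} - 3 \cos{\left(2 x \right)}}{12} is an antiderivative of f.
Check: d/dx[\frac{- 2 x \cos{\left(2 x \right)} + \sin{\left(2 x \right)} - 3 \cos{\left(2 x \right)}}{12}] = \frac{x \sin{\left(2 x \right)}}{3} + \frac{\sin{\left(2 x \right)}}{2}, which equals f(x).
F(-3/2) = - \frac{\sin{\left(3 \right)}}{12}; F(-2) = \frac{\cos{\left(4 \right)}}{12} - \frac{\sin{\left(4 \right)}}{12}.
Integral = F(-3/2) - F(-2) = \frac{\sin{\left(4 \right)}}{12} - \frac{\sin{\left(3 \right)}}{12} - \frac{\cos{\left(4 \right)}}{12}.

Antiderivative: F(x) = \frac{- 2 x \cos{\left(2 x \right)} + \sin{\left(2 x \right)} - 3 \cos{\left(2 x \right)}}{12}; value = \frac{\sin{\left(4 \right)}}{12} - \frac{\sin{\left(3 \right)}}{12} - \frac{\cos{\left(4 \right)}}{12}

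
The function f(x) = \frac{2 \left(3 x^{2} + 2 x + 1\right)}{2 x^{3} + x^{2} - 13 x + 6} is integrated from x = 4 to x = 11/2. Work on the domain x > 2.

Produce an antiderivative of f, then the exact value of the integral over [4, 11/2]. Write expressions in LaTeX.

Antiderivative: F(x) = \frac{34 \log{\left(x - 2 \right)}}{15} - \frac{11 \log{\left(x - \frac{1}{2} \right)}}{21} + \frac{44 \log{\left(x + 3 \right)}}{35}; value = - \frac{44 \log{\left(7 \right)}}{35} - \frac{34 \log{\left(2 \right)}}{15} - \frac{11 \log{\left(5 \right)}}{21} + \frac{44 \log{\left(\frac{17}{2} \right)}}{35} + \frac{293 \log{\left(\frac{7}{2} \right)}}{105}

The denominator factors as \left(x - 2\right) \left(x + 3\right) \left(2 x - 1\right); partial fractions split f into directly integrable pieces: - \frac{22}{21 \left(2 x - 1\right)} + \frac{44}{35 \left(x + 3\right)} + \frac{34}{15 \left(x - 2\right)}.
F(x) = \frac{34 \log{\left(x - 2 \right)}}{15} - \frac{11 \log{\left(x - \frac{1}{2} \right)}}{21} + \frac{44 \log{\left(x + 3 \right)}}{35} is an antiderivative of f.
Check: d/dx[\frac{34 \log{\left(x - 2 \right)}}{15} - \frac{11 \log{\left(x - \frac{1}{2} \right)}}{21} + \frac{44 \log{\left(x + 3 \right)}}{35}] = \frac{6 x^{2} + 4 x + 2}{2 x^{3} + x^{2} - 13 x + 6}, which equals f(x).
F(11/2) = - \frac{11 \log{\left(5 \right)}}{21} + \frac{44 \log{\left(\frac{17}{2} \right)}}{35} + \frac{34 \log{\left(\frac{7}{2} \right)}}{15}; F(4) = - \frac{11 \log{\left(\frac{7}{2} \right)}}{21} + \frac{34 \log{\left(2 \right)}}{15} + \frac{44 \log{\left(7 \right)}}{35}.
Integral = F(11/2) - F(4) = - \frac{44 \log{\left(7 \right)}}{35} - \frac{34 \log{\left(2 \right)}}{15} - \frac{11 \log{\left(5 \right)}}{21} + \frac{44 \log{\left(\frac{17}{2} \right)}}{35} + \frac{293 \log{\left(\frac{7}{2} \right)}}{105}.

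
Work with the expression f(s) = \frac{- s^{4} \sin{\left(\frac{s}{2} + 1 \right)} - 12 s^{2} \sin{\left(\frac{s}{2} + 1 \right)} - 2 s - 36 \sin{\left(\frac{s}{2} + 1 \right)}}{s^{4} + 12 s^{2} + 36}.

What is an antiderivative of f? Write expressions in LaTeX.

Any candidate F(s) must reproduce f(s) exactly when differentiated.
Check: d/ds[2 \cos{\left(\frac{s}{2} + 1 \right)} + \frac{1}{s^{2} + 6}] = \frac{- s^{4} \sin{\left(\frac{s}{2} + 1 \right)} - 12 s^{2} \sin{\left(\frac{s}{2} + 1 \right)} - 2 s - 36 \sin{\left(\frac{s}{2} + 1 \right)}}{s^{4} + 12 s^{2} + 36} = f(s).

An antiderivative is F(s) = 2 \cos{\left(\frac{s}{2} + 1 \right)} + \frac{1}{s^{2} + 6}.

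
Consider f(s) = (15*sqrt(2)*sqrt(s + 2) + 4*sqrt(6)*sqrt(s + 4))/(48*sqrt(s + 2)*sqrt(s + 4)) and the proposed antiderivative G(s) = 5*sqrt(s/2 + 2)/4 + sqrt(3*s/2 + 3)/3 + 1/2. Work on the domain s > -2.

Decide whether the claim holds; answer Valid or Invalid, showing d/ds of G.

d/ds[G] = (15*sqrt(2)*sqrt(s + 2) + 4*sqrt(6)*sqrt(s + 4))/(48*sqrt(s + 2)*sqrt(s + 4))
This equals f(s) exactly, so the claim holds.

Valid - differentiating G returns exactly f.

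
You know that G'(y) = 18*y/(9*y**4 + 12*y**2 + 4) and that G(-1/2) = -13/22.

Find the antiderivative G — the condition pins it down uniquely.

G(y) = (3*y**2 - 4)/(2*(3*y**2 + 2))

G'(y) matches the chain-rule pattern g'(h)*h' with inner function h(y) = 2*y**2 + 4/3; substituting u = h(y) collapses the integral.
A general antiderivative is -2/(2*y**2 + 4/3) + C.
The condition gives C = -13/22 - (-12/11) = 1/2.
So G(y) = (3*y**2 - 4)/(2*(3*y**2 + 2)).
Check: d/dy[(3*y**2 - 4)/(2*(3*y**2 + 2))] = 18*y/(9*y**4 + 12*y**2 + 4) = G'(y).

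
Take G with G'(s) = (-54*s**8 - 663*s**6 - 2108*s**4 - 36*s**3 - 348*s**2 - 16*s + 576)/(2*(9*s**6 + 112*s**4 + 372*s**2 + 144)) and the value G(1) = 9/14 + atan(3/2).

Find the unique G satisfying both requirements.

G(s) = (-2*s**3*(s**2 + 6) + 2*s**2 + s*(s**2 + 6) + 2*(s**2 + 6)*atan(3*s/2) + 14)/(2*(s**2 + 6))

Recover the given G'(s) by differentiating a candidate G(s); any mismatch rules it out.
A general antiderivative is -s**3 + s/2 + atan(3*s/2) + 1/(2*(s**2/2 + 3)) + C.
The condition gives C = 9/14 + atan(3/2) - (-5/14 + atan(3/2)) = 1.
So G(s) = (-2*s**3*(s**2 + 6) + 2*s**2 + s*(s**2 + 6) + 2*(s**2 + 6)*atan(3*s/2) + 14)/(2*(s**2 + 6)).
Check: d/ds[(-2*s**3*(s**2 + 6) + 2*s**2 + s*(s**2 + 6) + 2*(s**2 + 6)*atan(3*s/2) + 14)/(2*(s**2 + 6))] = (-54*s**8 - 663*s**6 - 2108*s**4 - 36*s**3 - 348*s**2 - 16*s + 576)/(18*s**6 + 224*s**4 + 744*s**2 + 288), which equals G'(s).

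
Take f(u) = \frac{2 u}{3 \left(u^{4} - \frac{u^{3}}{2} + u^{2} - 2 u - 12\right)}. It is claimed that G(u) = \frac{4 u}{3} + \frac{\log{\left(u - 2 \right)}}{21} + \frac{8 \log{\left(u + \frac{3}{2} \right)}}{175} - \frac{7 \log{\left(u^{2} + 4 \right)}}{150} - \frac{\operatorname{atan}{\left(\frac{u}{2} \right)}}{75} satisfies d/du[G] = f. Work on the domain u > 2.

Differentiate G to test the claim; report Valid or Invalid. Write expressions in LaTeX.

d/du[G] = \frac{8 u^{4} - 4 u^{3} + 8 u^{2} - 12 u - 96}{6 u^{4} - 3 u^{3} + 6 u^{2} - 12 u - 72}
d/du[G] - f(u) = \frac{4}{3} != 0.

Invalid: d/du[G] - f = \frac{4}{3}, which is not 0.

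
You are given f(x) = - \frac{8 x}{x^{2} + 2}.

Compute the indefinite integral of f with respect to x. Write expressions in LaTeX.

The substitution u = x^{2} + 2 works: f is exactly (dF/du)*(du/dx) for that inner function.
Check: d/dx[- 4 \log{\left(x^{2} + 2 \right)}] = - \frac{8 x}{x^{2} + 2} = f(x).

F(x) = - 4 \log{\left(x^{2} + 2 \right)} + C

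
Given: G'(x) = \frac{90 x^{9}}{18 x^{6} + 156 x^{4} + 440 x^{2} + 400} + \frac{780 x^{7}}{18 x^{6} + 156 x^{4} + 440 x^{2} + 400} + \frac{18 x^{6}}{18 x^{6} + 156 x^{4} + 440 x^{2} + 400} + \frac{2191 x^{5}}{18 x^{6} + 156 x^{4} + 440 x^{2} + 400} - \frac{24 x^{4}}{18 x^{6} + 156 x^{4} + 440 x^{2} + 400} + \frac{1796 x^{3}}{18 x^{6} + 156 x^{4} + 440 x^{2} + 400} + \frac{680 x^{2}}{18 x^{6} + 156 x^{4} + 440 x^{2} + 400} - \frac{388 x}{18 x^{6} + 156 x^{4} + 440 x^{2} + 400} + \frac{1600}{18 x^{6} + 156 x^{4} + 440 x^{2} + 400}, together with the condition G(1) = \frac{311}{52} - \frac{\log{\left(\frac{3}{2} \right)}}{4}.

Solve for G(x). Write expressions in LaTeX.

The integrand splits into summands that can be handled one at a time.
A general antiderivative is \frac{5 x^{4}}{4} + x + \frac{5 x + 2}{\frac{x^{2}}{2} + \frac{5}{3}} - \frac{\log{\left(\frac{x^{2}}{2} + 1 \right)}}{4} + C.
The condition gives C = \frac{311}{52} - \frac{\log{\left(\frac{3}{2} \right)}}{4} - (\frac{285}{52} - \frac{\log{\left(\frac{3}{2} \right)}}{4}) = \frac{1}{2}.
So G(x) = \frac{15 x^{6} + 50 x^{4} + 12 x^{3} - 3 x^{2} \log{\left(\frac{x^{2}}{2} + 1 \right)} + 6 x^{2} + 160 x - 10 \log{\left(\frac{x^{2}}{2} + 1 \right)} + 68}{4 \left(3 x^{2} + 10\right)}.
Check: d/dx[\frac{15 x^{6} + 50 x^{4} + 12 x^{3} - 3 x^{2} \log{\left(\frac{x^{2}}{2} + 1 \right)} + 6 x^{2} + 160 x - 10 \log{\left(\frac{x^{2}}{2} + 1 \right)} + 68}{4 \left(3 x^{2} + 10\right)}] = \frac{90 x^{9} + 780 x^{7} + 18 x^{6} + 2191 x^{5} - 24 x^{4} + 1796 x^{3} + 680 x^{2} - 388 x + 1600}{18 x^{6} + 156 x^{4} + 440 x^{2} + 400}, which equals G'(x).

G(x) = \frac{15 x^{6} + 50 x^{4} + 12 x^{3} - 3 x^{2} \log{\left(\frac{x^{2}}{2} + 1 \right)} + 6 x^{2} + 160 x - 10 \log{\left(\frac{x^{2}}{2} + 1 \right)} + 68}{4 \left(3 x^{2} + 10\right)}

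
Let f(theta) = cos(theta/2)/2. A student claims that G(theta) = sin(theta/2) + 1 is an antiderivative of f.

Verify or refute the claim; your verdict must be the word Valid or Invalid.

Valid - the claim checks out under differentiation.

d/dtheta[G] = cos(theta/2)/2
This equals f(theta) exactly, so the claim holds.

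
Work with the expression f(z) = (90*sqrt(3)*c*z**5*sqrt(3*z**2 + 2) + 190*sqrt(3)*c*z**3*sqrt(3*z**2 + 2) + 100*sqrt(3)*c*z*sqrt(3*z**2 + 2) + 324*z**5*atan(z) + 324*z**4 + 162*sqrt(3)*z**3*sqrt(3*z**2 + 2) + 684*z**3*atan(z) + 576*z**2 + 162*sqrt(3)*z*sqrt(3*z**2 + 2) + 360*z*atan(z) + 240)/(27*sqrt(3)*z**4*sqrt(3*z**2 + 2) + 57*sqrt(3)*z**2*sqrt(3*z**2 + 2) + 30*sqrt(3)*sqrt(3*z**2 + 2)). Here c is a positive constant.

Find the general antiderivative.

F(z) = (5*c*z**2 + 4*sqrt(3)*sqrt(3*z**2 + 2)*atan(z) + 9*log(3*z**2/2 + 5/3))/3 + C

A first test for any F(z): its z-derivative must equal f(z) identically.
Check: d/dz[(5*c*z**2 + 4*sqrt(3)*sqrt(3*z**2 + 2)*atan(z) + 9*log(3*z**2/2 + 5/3))/3] = (90*c*z**5*sqrt(3*z**2 + 2) + 190*c*z**3*sqrt(3*z**2 + 2) + 100*c*z*sqrt(3*z**2 + 2) + 108*sqrt(3)*z**5*atan(z) + 108*sqrt(3)*z**4 + 162*z**3*sqrt(3*z**2 + 2) + 228*sqrt(3)*z**3*atan(z) + 192*sqrt(3)*z**2 + 162*z*sqrt(3*z**2 + 2) + 120*sqrt(3)*z*atan(z) + 80*sqrt(3))/(27*z**4*sqrt(3*z**2 + 2) + 57*z**2*sqrt(3*z**2 + 2) + 30*sqrt(3*z**2 + 2)), which equals f(z).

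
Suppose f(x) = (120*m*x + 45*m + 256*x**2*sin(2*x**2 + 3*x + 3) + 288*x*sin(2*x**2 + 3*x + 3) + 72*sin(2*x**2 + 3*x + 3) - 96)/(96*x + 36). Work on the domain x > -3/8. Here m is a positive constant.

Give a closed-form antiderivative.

An antiderivative is F(x) = 5*m*x/4 - log(4*x + 3/2) - 2*cos(2*x**2 + 3*x + 3)/3.

Any candidate F(x) must reproduce f(x) exactly when differentiated.
Check: d/dx[5*m*x/4 - log(4*x + 3/2) - 2*cos(2*x**2 + 3*x + 3)/3] = (120*m*x + 45*m + 256*x**2*sin(2*x**2 + 3*x + 3) + 288*x*sin(2*x**2 + 3*x + 3) + 72*sin(2*x**2 + 3*x + 3) - 96)/(96*x + 36) = f(x).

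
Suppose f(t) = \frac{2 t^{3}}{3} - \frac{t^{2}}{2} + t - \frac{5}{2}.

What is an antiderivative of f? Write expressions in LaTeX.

The integrand splits into summands that can be handled one at a time.
Check: d/dt[\frac{t^{4}}{6} - \frac{t^{3}}{6} + \frac{t^{2}}{2} - \frac{5 t}{2}] = \frac{2 t^{3}}{3} - \frac{t^{2}}{2} + t - \frac{5}{2} = f(t).

An antiderivative is F(t) = \frac{t^{4}}{6} - \frac{t^{3}}{6} + \frac{t^{2}}{2} - \frac{5 t}{2}.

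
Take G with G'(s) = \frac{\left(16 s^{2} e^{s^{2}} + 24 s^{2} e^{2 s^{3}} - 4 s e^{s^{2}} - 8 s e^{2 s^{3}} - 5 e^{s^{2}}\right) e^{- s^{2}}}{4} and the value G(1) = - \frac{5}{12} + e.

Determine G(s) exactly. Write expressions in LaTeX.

Since d/ds undoes antidifferentiation here, G(s) must give back the stated G'(s).
A general antiderivative is \frac{4 s^{3}}{3} - \frac{s^{2}}{2} - \frac{5 s}{4} + e^{2 s^{3} - s^{2}} + C.
The condition gives C = - \frac{5}{12} + e - (- \frac{5}{12} + e) = 0.
So G(s) = \frac{4 s^{3}}{3} - \frac{s^{2}}{2} - \frac{5 s}{4} + e^{- s^{2}} e^{2 s^{3}}.
Check: d/ds[\frac{4 s^{3}}{3} - \frac{s^{2}}{2} - \frac{5 s}{4} + e^{- s^{2}} e^{2 s^{3}}] = \frac{\left(16 s^{2} e^{s^{2}} + 24 s^{2} e^{2 s^{3}} - 4 s e^{s^{2}} - 8 s e^{2 s^{3}} - 5 e^{s^{2}}\right) e^{- s^{2}}}{4} = G'(s).

G(s) = \frac{4 s^{3}}{3} - \frac{s^{2}}{2} - \frac{5 s}{4} + e^{- s^{2}} e^{2 s^{3}}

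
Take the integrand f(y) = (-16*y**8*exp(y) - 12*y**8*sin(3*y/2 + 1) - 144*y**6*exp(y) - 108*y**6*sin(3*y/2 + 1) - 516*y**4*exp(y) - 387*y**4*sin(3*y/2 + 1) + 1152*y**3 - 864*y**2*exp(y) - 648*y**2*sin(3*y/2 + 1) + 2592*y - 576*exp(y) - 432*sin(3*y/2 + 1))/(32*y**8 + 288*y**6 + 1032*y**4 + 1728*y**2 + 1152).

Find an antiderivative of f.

An antiderivative is F(y) = (-4*y**4*exp(y) + 2*y**4*cos(3*y/2 + 1) - 18*y**2*exp(y) + 9*y**2*cos(3*y/2 + 1) - 24*exp(y) + 12*cos(3*y/2 + 1) - 72)/(4*(2*y**4 + 9*y**2 + 12)).

Whatever form F(y) takes, F'(y) = f(y) is non-negotiable.
Check: d/dy[(-4*y**4*exp(y) + 2*y**4*cos(3*y/2 + 1) - 18*y**2*exp(y) + 9*y**2*cos(3*y/2 + 1) - 24*exp(y) + 12*cos(3*y/2 + 1) - 72)/(4*(2*y**4 + 9*y**2 + 12))] = (-16*y**8*exp(y) - 12*y**8*sin(3*y/2 + 1) - 144*y**6*exp(y) - 108*y**6*sin(3*y/2 + 1) - 516*y**4*exp(y) - 387*y**4*sin(3*y/2 + 1) + 1152*y**3 - 864*y**2*exp(y) - 648*y**2*sin(3*y/2 + 1) + 2592*y - 576*exp(y) - 432*sin(3*y/2 + 1))/(32*y**8 + 288*y**6 + 1032*y**4 + 1728*y**2 + 1152) = f(y).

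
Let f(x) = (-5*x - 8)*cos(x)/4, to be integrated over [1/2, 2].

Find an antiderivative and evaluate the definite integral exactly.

Antiderivative: F(x) = -5*x*sin(x)/4 - 2*sin(x) - 5*cos(x)/4; value = -9*sin(2)/2 - 5*cos(2)/4 + 5*cos(1/2)/4 + 21*sin(1/2)/8

An antiderivative F(x) passes only if d/dx[F] lands on f(x) exactly.
F(x) = -5*x*sin(x)/4 - 2*sin(x) - 5*cos(x)/4 is an antiderivative of f.
Check: d/dx[-5*x*sin(x)/4 - 2*sin(x) - 5*cos(x)/4] = -5*x*cos(x)/4 - 2*cos(x), which equals f(x).
F(2) = -9*sin(2)/2 - 5*cos(2)/4; F(1/2) = -21*sin(1/2)/8 - 5*cos(1/2)/4.
Integral = F(2) - F(1/2) = -9*sin(2)/2 - 5*cos(2)/4 + 5*cos(1/2)/4 + 21*sin(1/2)/8.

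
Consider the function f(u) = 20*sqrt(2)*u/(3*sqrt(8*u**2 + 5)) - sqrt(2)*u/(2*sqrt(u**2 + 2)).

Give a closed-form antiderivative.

An antiderivative is F(u) = sqrt(2)*(-3*sqrt(u**2 + 2) + 5*sqrt(8*u**2 + 5))/6.

The integrand splits into summands that can be handled one at a time.
Check: d/du[sqrt(2)*(-3*sqrt(u**2 + 2) + 5*sqrt(8*u**2 + 5))/6] = (40*sqrt(2)*u*sqrt(u**2 + 2) - 3*sqrt(2)*u*sqrt(8*u**2 + 5))/(6*sqrt(u**2 + 2)*sqrt(8*u**2 + 5)), which equals f(u).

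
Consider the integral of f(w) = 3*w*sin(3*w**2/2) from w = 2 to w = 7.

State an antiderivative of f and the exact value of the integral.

Antiderivative: F(w) = -cos(3*w**2/2); value = -cos(147/2) + cos(6)

The substitution u = 3*w**2/2 works: f is exactly (dF/du)*(du/dw) for that inner function.
F(w) = -cos(3*w**2/2) is an antiderivative of f.
Check: d/dw[-cos(3*w**2/2)] = 3*w*sin(3*w**2/2) = f(w).
F(7) = -cos(147/2); F(2) = -cos(6).
Integral = F(7) - F(2) = -cos(147/2) + cos(6).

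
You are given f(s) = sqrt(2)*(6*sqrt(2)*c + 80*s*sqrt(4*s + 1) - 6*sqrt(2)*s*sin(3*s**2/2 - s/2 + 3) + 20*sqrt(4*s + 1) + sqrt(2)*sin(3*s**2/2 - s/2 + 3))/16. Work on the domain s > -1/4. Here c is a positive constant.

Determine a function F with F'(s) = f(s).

A candidate is checked by its d/ds: the result must match f(s).
Check: d/ds[(6*c*s + sqrt(2)*(4*s + 1)**(5/2) + 2*cos(3*s**2/2 - s/2 + 3))/8] = 3*c/4 + 5*sqrt(2)*s*sqrt(4*s + 1) - 3*s*sin(3*s**2/2 - s/2 + 3)/4 + 5*sqrt(2)*sqrt(4*s + 1)/4 + sin(3*s**2/2 - s/2 + 3)/8, which equals f(s).

An antiderivative is F(s) = (6*c*s + sqrt(2)*(4*s + 1)**(5/2) + 2*cos(3*s**2/2 - s/2 + 3))/8.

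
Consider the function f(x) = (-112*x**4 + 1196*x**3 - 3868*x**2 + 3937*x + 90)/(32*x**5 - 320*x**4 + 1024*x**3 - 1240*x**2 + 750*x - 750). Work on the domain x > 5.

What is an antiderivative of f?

An antiderivative is F(x) = (4*x*log(x - 5) - 16*x*log(4*x**2 + 3) - 10*log(x - 5) + 40*log(4*x**2 + 3) + 1)/(8*x - 20).

Since d/dx undoes antidifferentiation here, F'(x) = f(x) is required of F(x).
Check: d/dx[(4*x*log(x - 5) - 16*x*log(4*x**2 + 3) - 10*log(x - 5) + 40*log(4*x**2 + 3) + 1)/(8*x - 20)] = (-112*x**4 + 1196*x**3 - 3868*x**2 + 3937*x + 90)/(32*x**5 - 320*x**4 + 1024*x**3 - 1240*x**2 + 750*x - 750) = f(x).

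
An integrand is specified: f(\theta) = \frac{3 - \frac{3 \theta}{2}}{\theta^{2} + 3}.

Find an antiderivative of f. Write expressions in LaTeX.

An antiderivative is F(\theta) = \frac{- 3 \log{\left(\theta^{2} + 3 \right)} + 4 \sqrt{3} \operatorname{atan}{\left(\frac{\sqrt{3} \theta}{3} \right)}}{4}.

Any candidate F(\theta) must reproduce f(\theta) exactly when differentiated.
Check: d/d\theta[\frac{- 3 \log{\left(\theta^{2} + 3 \right)} + 4 \sqrt{3} \operatorname{atan}{\left(\frac{\sqrt{3} \theta}{3} \right)}}{4}] = \frac{6 - 3 \theta}{2 \theta^{2} + 6}, which equals f(\theta).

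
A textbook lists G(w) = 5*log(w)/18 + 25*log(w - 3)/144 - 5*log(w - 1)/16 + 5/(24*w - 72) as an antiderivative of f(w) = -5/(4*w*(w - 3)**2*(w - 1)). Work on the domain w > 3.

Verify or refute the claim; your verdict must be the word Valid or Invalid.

Invalid: d/dw[G] - f = 5/(36*w), which is not 0.

d/dw[G] = (5*w**3 - 35*w**2 + 75*w - 90)/(36*w**4 - 252*w**3 + 540*w**2 - 324*w)
d/dw[G] - f(w) = 5/(36*w) != 0.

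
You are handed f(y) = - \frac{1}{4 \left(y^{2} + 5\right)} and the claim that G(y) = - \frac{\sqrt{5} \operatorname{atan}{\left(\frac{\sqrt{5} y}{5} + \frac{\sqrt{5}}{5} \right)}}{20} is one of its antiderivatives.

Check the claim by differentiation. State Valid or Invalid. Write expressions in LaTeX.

Invalid: d/dy[G] - f = \frac{2 y + 1}{4 y^{4} + 8 y^{3} + 44 y^{2} + 40 y + 120}, which is not 0.

d/dy[G] = - \frac{1}{4 y^{2} + 8 y + 24}
d/dy[G] - f(y) = \frac{2 y + 1}{4 y^{4} + 8 y^{3} + 44 y^{2} + 40 y + 120} != 0.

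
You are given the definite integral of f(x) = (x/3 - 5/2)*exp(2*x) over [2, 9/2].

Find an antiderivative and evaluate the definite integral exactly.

f has the shape u'v + uv' for u = x/6 - 4/3 and v = exp(2*x) — it is the derivative of the product u*v.
F(x) = (x - 8)*exp(2*x)/6 is an antiderivative of f.
Check: d/dx[(x - 8)*exp(2*x)/6] = x*exp(2*x)/3 - 5*exp(2*x)/2, which equals f(x).
F(9/2) = -7*exp(9)/12; F(2) = -exp(4).
Integral = F(9/2) - F(2) = -7*exp(9)/12 + exp(4).

Antiderivative: F(x) = (x - 8)*exp(2*x)/6; value = -7*exp(9)/12 + exp(4)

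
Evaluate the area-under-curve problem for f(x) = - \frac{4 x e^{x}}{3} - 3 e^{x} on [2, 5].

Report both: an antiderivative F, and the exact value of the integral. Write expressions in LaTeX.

f has the shape u'v + uv' for u = - \frac{4 x}{3} - \frac{5}{3} and v = e^{x} — it is the derivative of the product u*v.
F(x) = - \frac{4 x e^{x}}{3} - \frac{5 e^{x}}{3} is an antiderivative of f.
Check: d/dx[- \frac{4 x e^{x}}{3} - \frac{5 e^{x}}{3}] = - \frac{4 x e^{x}}{3} - 3 e^{x} = f(x).
F(5) = - \frac{25 e^{5}}{3}; F(2) = - \frac{13 e^{2}}{3}.
Integral = F(5) - F(2) = - \frac{25 e^{5}}{3} + \frac{13 e^{2}}{3}.

Antiderivative: F(x) = - \frac{4 x e^{x}}{3} - \frac{5 e^{x}}{3}; value = - \frac{25 e^{5}}{3} + \frac{13 e^{2}}{3}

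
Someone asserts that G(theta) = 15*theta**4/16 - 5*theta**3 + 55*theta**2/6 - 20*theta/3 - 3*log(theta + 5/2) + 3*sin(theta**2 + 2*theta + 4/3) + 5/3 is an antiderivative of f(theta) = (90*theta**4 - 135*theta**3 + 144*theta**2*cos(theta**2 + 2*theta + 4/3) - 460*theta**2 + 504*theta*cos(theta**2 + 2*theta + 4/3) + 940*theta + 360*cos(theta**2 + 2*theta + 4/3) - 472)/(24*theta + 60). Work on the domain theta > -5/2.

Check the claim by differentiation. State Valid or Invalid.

Valid. The derivative of G reproduces f.

d/dtheta[G] = (90*theta**4 - 135*theta**3 + 144*theta**2*cos(theta**2 + 2*theta + 4/3) - 460*theta**2 + 504*theta*cos(theta**2 + 2*theta + 4/3) + 940*theta + 360*cos(theta**2 + 2*theta + 4/3) - 472)/(24*theta + 60)
This equals f(theta) exactly, so the claim holds.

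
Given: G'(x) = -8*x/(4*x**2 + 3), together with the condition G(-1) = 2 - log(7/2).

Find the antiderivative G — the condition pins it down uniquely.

G(x) = 2 - log(2*x**2 + 3/2)

The substitution u = 2*x**2 + 3/2 works: G'(x) is exactly (dG/du)*(du/dx) for that inner function.
A general antiderivative is -log(2*x**2 + 3/2) + C.
The condition gives C = 2 - log(7/2) - (-log(7/2)) = 2.
So G(x) = 2 - log(2*x**2 + 3/2).
Check: d/dx[2 - log(2*x**2 + 3/2)] = -8*x/(4*x**2 + 3) = G'(x).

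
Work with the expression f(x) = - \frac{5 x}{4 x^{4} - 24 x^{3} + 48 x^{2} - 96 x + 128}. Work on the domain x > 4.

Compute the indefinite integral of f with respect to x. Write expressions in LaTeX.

F(x) = - \frac{\log{\left(x - 4 \right)}}{8} + \frac{5 \log{\left(x - 2 \right)}}{32} - \frac{\log{\left(x^{2} + 4 \right)}}{64} + \frac{3 \operatorname{atan}{\left(\frac{x}{2} \right)}}{32} + C

The denominator factors as 4 \left(x - 4\right) \left(x - 2\right) \left(x^{2} + 4\right); partial fractions split f into directly integrable pieces: - \frac{x - 6}{32 \left(x^{2} + 4\right)} + \frac{5}{32 \left(x - 2\right)} - \frac{1}{8 \left(x - 4\right)}.
Check: d/dx[- \frac{\log{\left(x - 4 \right)}}{8} + \frac{5 \log{\left(x - 2 \right)}}{32} - \frac{\log{\left(x^{2} + 4 \right)}}{64} + \frac{3 \operatorname{atan}{\left(\frac{x}{2} \right)}}{32}] = - \frac{5 x}{4 x^{4} - 24 x^{3} + 48 x^{2} - 96 x + 128} = f(x).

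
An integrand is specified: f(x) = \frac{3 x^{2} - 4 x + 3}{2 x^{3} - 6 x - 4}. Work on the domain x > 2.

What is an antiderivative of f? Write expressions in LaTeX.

An antiderivative is F(x) = \frac{7 \log{\left(x - 2 \right)}}{18} + \frac{10 \log{\left(x + 1 \right)}}{9} + \frac{5}{3 x + 3}.

The denominator factors as 2 \left(x - 2\right) \left(x + 1\right)^{2}; partial fractions split f into directly integrable pieces: \frac{10}{9 \left(x + 1\right)} - \frac{5}{3 \left(x + 1\right)^{2}} + \frac{7}{18 \left(x - 2\right)}.
Check: d/dx[\frac{7 \log{\left(x - 2 \right)}}{18} + \frac{10 \log{\left(x + 1 \right)}}{9} + \frac{5}{3 x + 3}] = \frac{3 x^{2} - 4 x + 3}{2 x^{3} - 6 x - 4} = f(x).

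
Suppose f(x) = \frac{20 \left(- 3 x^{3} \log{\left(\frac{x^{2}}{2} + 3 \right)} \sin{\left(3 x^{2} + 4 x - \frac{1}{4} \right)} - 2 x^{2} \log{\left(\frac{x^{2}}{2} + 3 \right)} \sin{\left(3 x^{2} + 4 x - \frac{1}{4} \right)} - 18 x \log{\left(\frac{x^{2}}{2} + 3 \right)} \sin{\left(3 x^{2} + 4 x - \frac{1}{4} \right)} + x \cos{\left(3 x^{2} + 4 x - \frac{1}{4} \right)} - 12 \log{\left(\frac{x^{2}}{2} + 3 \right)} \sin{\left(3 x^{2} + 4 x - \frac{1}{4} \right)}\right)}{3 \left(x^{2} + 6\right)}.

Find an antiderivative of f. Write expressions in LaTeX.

An antiderivative is F(x) = \frac{10 \log{\left(\frac{x^{2}}{2} + 3 \right)} \cos{\left(3 x^{2} + 4 x - \frac{1}{4} \right)}}{3}.

Recognize the product-rule pattern: f = u'v + uv' with u = \frac{10 \cos{\left(3 x^{2} + 4 x - \frac{1}{4} \right)}}{3}, v = \log{\left(\frac{x^{2}}{2} + 3 \right)}, so integration by parts undoes it.
Check: d/dx[\frac{10 \log{\left(\frac{x^{2}}{2} + 3 \right)} \cos{\left(3 x^{2} + 4 x - \frac{1}{4} \right)}}{3}] = \frac{- 60 x^{3} \log{\left(\frac{x^{2}}{2} + 3 \right)} \sin{\left(3 x^{2} + 4 x - \frac{1}{4} \right)} - 40 x^{2} \log{\left(\frac{x^{2}}{2} + 3 \right)} \sin{\left(3 x^{2} + 4 x - \frac{1}{4} \right)} - 360 x \log{\left(\frac{x^{2}}{2} + 3 \right)} \sin{\left(3 x^{2} + 4 x - \frac{1}{4} \right)} + 20 x \cos{\left(3 x^{2} + 4 x - \frac{1}{4} \right)} - 240 \log{\left(\frac{x^{2}}{2} + 3 \right)} \sin{\left(3 x^{2} + 4 x - \frac{1}{4} \right)}}{3 x^{2} + 18}, which equals f(x).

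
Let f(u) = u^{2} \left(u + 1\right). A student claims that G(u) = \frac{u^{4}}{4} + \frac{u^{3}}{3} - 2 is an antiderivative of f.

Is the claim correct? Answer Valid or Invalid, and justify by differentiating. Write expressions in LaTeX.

Valid - differentiating G returns exactly f.

d/du[G] = u^{3} + u^{2}
This equals f(u) exactly, so the claim holds.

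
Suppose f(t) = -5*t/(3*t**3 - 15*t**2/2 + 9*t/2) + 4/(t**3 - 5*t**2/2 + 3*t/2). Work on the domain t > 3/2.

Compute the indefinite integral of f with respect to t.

Factor the denominator (3*t*(t - 1)*(2*t - 3)) and decompose: f = 4/(2*t - 3) - 14/(3*(t - 1)) + 8/(3*t); each piece integrates to a log, atan, or power term.
Check: d/dt[2*(4*log(t) + 3*log(t - 3/2) - 7*log(t - 1))/3] = (24 - 10*t)/(6*t**3 - 15*t**2 + 9*t), which equals f(t).

F(t) = 2*(4*log(t) + 3*log(t - 3/2) - 7*log(t - 1))/3 + C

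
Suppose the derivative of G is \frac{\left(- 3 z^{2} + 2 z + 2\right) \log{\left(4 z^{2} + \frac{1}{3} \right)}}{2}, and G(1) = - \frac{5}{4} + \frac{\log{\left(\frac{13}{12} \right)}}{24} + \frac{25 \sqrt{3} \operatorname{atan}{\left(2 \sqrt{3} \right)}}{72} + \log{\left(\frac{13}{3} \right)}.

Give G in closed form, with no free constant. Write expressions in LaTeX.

Differentiate the proposed G(z) back; it has to land on the given G'(z).
A general antiderivative is \frac{z^{3}}{3} - \frac{z^{2}}{2} - \frac{25 z}{12} + \left(- \frac{z^{3}}{2} + \frac{z^{2}}{2} + z\right) \log{\left(4 z^{2} + \frac{1}{3} \right)} + \frac{\log{\left(z^{2} + \frac{1}{12} \right)}}{24} + \frac{25 \sqrt{3} \operatorname{atan}{\left(2 \sqrt{3} z \right)}}{72} + C.
The condition gives C = - \frac{5}{4} + \frac{\log{\left(\frac{13}{12} \right)}}{24} + \frac{25 \sqrt{3} \operatorname{atan}{\left(2 \sqrt{3} \right)}}{72} + \log{\left(\frac{13}{3} \right)} - (- \frac{9}{4} + \frac{\log{\left(\frac{13}{12} \right)}}{24} + \frac{25 \sqrt{3} \operatorname{atan}{\left(2 \sqrt{3} \right)}}{72} + \log{\left(\frac{13}{3} \right)}) = 1.
So G(z) = - \frac{z^{3} \log{\left(4 z^{2} + \frac{1}{3} \right)}}{2} + \frac{z^{3}}{3} + \frac{z^{2} \log{\left(4 z^{2} + \frac{1}{3} \right)}}{2} - \frac{z^{2}}{2} + z \log{\left(4 z^{2} + \frac{1}{3} \right)} - \frac{25 z}{12} + \frac{\log{\left(z^{2} + \frac{1}{12} \right)}}{24} + \frac{25 \sqrt{3} \operatorname{atan}{\left(2 \sqrt{3} z \right)}}{72} + 1.
Check: d/dz[- \frac{z^{3} \log{\left(4 z^{2} + \frac{1}{3} \right)}}{2} + \frac{z^{3}}{3} + \frac{z^{2} \log{\left(4 z^{2} + \frac{1}{3} \right)}}{2} - \frac{z^{2}}{2} + z \log{\left(4 z^{2} + \frac{1}{3} \right)} - \frac{25 z}{12} + \frac{\log{\left(z^{2} + \frac{1}{12} \right)}}{24} + \frac{25 \sqrt{3} \operatorname{atan}{\left(2 \sqrt{3} z \right)}}{72} + 1] = - \frac{3 z^{2} \log{\left(4 z^{2} + \frac{1}{3} \right)}}{2} + z \log{\left(4 z^{2} + \frac{1}{3} \right)} + \log{\left(4 z^{2} + \frac{1}{3} \right)}, which equals G'(z).

G(z) = - \frac{z^{3} \log{\left(4 z^{2} + \frac{1}{3} \right)}}{2} + \frac{z^{3}}{3} + \frac{z^{2} \log{\left(4 z^{2} + \frac{1}{3} \right)}}{2} - \frac{z^{2}}{2} + z \log{\left(4 z^{2} + \frac{1}{3} \right)} - \frac{25 z}{12} + \frac{\log{\left(z^{2} + \frac{1}{12} \right)}}{24} + \frac{25 \sqrt{3} \operatorname{atan}{\left(2 \sqrt{3} z \right)}}{72} + 1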